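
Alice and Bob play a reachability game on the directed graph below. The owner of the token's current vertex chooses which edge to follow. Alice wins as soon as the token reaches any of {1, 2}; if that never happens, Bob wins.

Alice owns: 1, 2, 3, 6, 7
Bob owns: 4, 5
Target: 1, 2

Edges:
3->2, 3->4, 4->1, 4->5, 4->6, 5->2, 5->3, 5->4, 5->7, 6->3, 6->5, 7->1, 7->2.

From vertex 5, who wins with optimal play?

A0 = {1, 2}
A1: add {3, 7} — 3 (Alice) has 3→2; 7 (Alice) has 7→1.
A2: add {6} — 6 (Alice) has 6→3.
A3 = A2; e.g. 4 (Bob) can still go to 5. Fixed point.
5 never enters the attractor, so Bob can avoid the target forever.

Bob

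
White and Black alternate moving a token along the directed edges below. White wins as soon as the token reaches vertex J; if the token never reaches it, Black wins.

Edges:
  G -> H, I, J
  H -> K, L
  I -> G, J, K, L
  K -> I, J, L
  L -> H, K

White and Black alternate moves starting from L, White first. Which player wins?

Track states (vertex, player-to-move).
A0 = {(J,White), (J,Black)}
A1: add {(G,White), (I,White), (K,White)}.
A2 = A1; e.g. (G,Black) stays out. (L,White) never enters ⇒ Black avoids the target.

Black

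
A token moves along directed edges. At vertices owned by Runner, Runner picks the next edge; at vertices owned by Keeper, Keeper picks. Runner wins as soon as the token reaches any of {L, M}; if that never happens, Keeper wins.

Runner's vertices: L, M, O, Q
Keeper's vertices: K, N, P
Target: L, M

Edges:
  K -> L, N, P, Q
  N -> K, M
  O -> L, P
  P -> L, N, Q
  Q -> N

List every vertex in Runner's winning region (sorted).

L, M, O

A0 = {L, M}
A1: add {O} — O (Runner) has O→L.
A2 = A1; e.g. K (Keeper) can still go to N. Fixed point.
Runner's winning region = {L, M, O}.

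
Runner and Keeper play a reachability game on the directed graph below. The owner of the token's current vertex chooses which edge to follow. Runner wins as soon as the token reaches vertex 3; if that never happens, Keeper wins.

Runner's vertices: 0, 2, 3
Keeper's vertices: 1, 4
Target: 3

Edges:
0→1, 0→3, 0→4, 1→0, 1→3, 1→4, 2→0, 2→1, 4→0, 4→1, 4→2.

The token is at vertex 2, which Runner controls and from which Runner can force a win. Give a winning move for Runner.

0

A0 = {3}
A1: add {0} — 0 (Runner) has 0→3.
A2: add {2} — 2 (Runner) has 2→0.
A3 = A2; e.g. 1 (Keeper) can still go to 4. Fixed point.
From 2, successor 0 is in the attractor (rank 1); the other successor 1 is not.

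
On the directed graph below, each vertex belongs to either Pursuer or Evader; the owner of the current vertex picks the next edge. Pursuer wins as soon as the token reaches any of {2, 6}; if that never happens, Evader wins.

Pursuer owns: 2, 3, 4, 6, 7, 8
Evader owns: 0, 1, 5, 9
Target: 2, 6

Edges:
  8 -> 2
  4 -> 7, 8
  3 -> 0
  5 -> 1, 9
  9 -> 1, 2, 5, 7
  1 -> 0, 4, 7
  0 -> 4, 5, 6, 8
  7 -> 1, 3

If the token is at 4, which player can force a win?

A0 = {2, 6}
A1: add {8} — 8 (Pursuer) has 8→2.
A2: add {4} — 4 (Pursuer) has 4→8.
A3 = A2; e.g. 0 (Evader) can still go to 5. Fixed point.
4 ∈ A2, so Pursuer can force the target.

Pursuer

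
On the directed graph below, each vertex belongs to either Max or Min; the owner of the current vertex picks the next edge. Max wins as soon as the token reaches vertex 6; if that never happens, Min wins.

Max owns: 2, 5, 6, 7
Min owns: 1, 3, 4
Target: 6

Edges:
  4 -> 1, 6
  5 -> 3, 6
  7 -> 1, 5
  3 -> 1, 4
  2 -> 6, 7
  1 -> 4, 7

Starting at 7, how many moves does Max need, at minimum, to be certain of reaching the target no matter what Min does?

A0 = {6}
A1: add {2, 5} — 2 (Max) has 2→6; 5 (Max) has 5→6.
A2: add {7} — 7 (Max) has 7→5.
A3 = A2; e.g. 1 (Min) can still go to 4. Fixed point.
7 enters the attractor at level 2, so Max can force the target in 2 moves from there.

2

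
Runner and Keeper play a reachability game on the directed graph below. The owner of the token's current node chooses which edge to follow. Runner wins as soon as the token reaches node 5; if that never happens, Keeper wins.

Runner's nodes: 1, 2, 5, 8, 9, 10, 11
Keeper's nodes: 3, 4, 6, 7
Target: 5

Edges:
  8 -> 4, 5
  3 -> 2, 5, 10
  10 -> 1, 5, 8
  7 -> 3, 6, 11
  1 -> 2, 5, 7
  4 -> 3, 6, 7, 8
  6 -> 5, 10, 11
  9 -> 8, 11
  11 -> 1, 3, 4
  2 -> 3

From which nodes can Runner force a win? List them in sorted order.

A0 = {5}
A1: add {1, 8, 10} — 1 (Runner) has 1→5; 8 (Runner) has 8→5; 10 (Runner) has 10→5.
A2: add {9, 11} — 9 (Runner) has 9→8; 11 (Runner) has 11→1.
A3: add {6} — 6 (Keeper): all of {5, 10, 11} already in.
A4 = A3; e.g. 2 (Runner) has no edge into A3. Fixed point.
Runner's winning region = {1, 5, 6, 8, 9, 10, 11}.

1, 5, 6, 8, 9, 10, 11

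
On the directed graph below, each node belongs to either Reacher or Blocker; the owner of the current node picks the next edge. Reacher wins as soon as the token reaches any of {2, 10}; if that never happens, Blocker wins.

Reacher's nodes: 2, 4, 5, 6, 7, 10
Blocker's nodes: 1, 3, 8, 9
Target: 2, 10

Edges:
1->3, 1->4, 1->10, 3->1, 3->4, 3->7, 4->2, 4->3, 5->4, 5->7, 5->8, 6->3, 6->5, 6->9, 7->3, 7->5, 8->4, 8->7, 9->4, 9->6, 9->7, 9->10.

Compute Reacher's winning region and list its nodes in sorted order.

2, 4, 5, 6, 7, 8, 9, 10

A0 = {2, 10}
A1: add {4} — 4 (Reacher) has 4→2.
A2: add {5} — 5 (Reacher) has 5→4.
A3: add {6, 7} — 6 (Reacher) has 6→5; 7 (Reacher) has 7→5.
A4: add {8, 9} — 8 (Blocker): all of {4, 7} already in; 9 (Blocker): all of {4, 6, 7, 10} already in.
A5 = A4; e.g. 1 (Blocker) can still go to 3. Fixed point.
Reacher's winning region = {2, 4, 5, 6, 7, 8, 9, 10}.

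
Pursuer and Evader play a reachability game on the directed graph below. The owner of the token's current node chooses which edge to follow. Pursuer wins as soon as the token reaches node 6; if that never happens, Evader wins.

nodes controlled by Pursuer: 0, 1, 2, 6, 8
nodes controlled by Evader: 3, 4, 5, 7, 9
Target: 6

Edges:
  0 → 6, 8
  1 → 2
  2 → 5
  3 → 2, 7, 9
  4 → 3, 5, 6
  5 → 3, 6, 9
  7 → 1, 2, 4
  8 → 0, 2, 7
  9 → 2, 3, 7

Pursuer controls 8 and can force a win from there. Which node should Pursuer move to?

A0 = {6}
A1: add {0} — 0 (Pursuer) has 0→6.
A2: add {8} — 8 (Pursuer) has 8→0.
A3 = A2; e.g. 1 (Pursuer) has no edge into A2. Fixed point.
From 8, successor 0 is in the attractor (rank 1); the other successors 2, 7 are not.

0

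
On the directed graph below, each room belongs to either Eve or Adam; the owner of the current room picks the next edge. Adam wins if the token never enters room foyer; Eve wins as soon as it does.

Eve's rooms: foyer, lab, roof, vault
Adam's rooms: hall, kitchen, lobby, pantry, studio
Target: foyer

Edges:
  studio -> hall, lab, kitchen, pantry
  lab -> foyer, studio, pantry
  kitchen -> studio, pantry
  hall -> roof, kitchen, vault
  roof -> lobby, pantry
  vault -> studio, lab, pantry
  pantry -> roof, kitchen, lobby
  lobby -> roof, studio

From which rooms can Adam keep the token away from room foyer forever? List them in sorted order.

A0 = {foyer}
A1: add {lab} — lab (Eve) has lab→foyer.
A2: add {vault} — vault (Eve) has vault→lab.
A3 = A2; e.g. hall (Adam) can still go to roof. Fixed point.
Eve's attractor = {foyer, lab, vault}; Adam avoids the target exactly from the complement.

hall, kitchen, lobby, pantry, roof, studio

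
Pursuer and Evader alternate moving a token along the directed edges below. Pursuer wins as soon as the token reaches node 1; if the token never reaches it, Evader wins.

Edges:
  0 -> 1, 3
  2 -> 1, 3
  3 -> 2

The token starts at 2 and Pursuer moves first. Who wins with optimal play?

Track states (vertex, player-to-move).
A0 = {(1,Pursuer), (1,Evader)}
A1: add {(0,Pursuer), (2,Pursuer)}.
(2,Pursuer) ∈ A1 ⇒ Pursuer forces the target.

Pursuer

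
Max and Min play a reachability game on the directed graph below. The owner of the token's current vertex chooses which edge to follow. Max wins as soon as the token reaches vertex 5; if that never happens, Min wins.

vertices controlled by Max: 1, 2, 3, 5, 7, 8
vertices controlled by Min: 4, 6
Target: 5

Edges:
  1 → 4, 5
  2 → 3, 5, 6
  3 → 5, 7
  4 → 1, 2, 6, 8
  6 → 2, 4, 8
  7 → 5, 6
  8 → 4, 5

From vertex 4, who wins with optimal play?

Min

A0 = {5}
A1: add {1, 2, 3, 7, 8} — 1 (Max) has 1→5; 2 (Max) has 2→5; 3 (Max) has 3→5; 7 (Max) has 7→5; 8 (Max) has 8→5.
A2 = A1; e.g. 4 (Min) can still go to 6. Fixed point.
4 never enters the attractor, so Min can avoid the target forever.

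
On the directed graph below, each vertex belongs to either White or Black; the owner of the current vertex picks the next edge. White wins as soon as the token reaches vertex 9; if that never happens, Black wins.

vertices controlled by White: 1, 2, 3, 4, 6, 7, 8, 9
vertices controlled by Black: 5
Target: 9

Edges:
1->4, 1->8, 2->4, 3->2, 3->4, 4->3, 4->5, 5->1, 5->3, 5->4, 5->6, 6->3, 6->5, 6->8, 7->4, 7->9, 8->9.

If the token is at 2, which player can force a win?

A0 = {9}
A1: add {7, 8} — 7 (White) has 7→9; 8 (White) has 8→9.
A2: add {1, 6} — 1 (White) has 1→8; 6 (White) has 6→8.
A3 = A2; e.g. 2 (White) has no edge into A2. Fixed point.
2 never enters the attractor, so Black can avoid the target forever.

Black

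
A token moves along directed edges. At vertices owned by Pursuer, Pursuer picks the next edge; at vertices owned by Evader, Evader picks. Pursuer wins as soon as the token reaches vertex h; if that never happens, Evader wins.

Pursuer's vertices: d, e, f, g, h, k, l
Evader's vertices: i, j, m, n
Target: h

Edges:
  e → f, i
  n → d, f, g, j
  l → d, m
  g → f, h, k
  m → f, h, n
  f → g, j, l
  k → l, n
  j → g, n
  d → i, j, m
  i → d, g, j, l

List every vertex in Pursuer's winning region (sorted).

e, f, g, h

A0 = {h}
A1: add {g} — g (Pursuer) has g→h.
A2: add {f} — f (Pursuer) has f→g.
A3: add {e} — e (Pursuer) has e→f.
A4 = A3; e.g. d (Pursuer) has no edge into A3. Fixed point.
Pursuer's winning region = {e, f, g, h}.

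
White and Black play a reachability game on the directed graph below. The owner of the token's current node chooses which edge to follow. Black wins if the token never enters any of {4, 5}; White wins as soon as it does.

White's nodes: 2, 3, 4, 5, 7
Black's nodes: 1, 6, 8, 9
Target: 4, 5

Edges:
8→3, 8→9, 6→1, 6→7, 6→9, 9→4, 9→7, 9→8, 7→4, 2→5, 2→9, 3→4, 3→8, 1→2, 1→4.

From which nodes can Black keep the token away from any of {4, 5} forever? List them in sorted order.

A0 = {4, 5}
A1: add {2, 3, 7} — 2 (White) has 2→5; 3 (White) has 3→4; 7 (White) has 7→4.
A2: add {1} — 1 (Black): all of {2, 4} already in.
A3 = A2; e.g. 6 (Black) can still go to 9. Fixed point.
White's attractor = {1, 2, 3, 4, 5, 7}; Black avoids the target exactly from the complement.

6, 8, 9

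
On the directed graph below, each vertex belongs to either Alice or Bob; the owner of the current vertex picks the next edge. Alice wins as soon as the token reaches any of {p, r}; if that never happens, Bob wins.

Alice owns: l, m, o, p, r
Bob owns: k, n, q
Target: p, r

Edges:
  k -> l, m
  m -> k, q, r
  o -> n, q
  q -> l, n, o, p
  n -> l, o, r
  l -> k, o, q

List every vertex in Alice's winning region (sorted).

A0 = {p, r}
A1: add {m} — m (Alice) has m→r.
A2 = A1; e.g. k (Bob) can still go to l. Fixed point.
Alice's winning region = {m, p, r}.

m, p, r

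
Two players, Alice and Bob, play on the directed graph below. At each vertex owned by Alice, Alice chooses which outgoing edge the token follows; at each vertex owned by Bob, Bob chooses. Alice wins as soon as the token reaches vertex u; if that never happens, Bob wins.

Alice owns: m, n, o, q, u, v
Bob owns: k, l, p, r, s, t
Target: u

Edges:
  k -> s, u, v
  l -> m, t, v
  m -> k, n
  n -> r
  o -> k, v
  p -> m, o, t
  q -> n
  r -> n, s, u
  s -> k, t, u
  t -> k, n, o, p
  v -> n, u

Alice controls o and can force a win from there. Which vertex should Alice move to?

v

A0 = {u}
A1: add {v} — v (Alice) has v→u.
A2: add {o} — o (Alice) has o→v.
A3 = A2; e.g. k (Bob) can still go to s. Fixed point.
From o, successor v is in the attractor (rank 1); the other successor k is not.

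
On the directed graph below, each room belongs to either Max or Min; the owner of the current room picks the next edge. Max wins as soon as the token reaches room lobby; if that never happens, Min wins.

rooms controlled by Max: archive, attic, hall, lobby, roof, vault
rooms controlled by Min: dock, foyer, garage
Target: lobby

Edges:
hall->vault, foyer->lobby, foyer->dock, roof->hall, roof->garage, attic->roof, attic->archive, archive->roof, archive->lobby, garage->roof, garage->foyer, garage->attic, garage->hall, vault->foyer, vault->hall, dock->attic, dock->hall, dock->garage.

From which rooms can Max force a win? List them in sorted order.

archive, attic, lobby

A0 = {lobby}
A1: add {archive} — archive (Max) has archive→lobby.
A2: add {attic} — attic (Max) has attic→archive.
A3 = A2; e.g. vault (Max) has no edge into A2. Fixed point.
Max's winning region = {archive, attic, lobby}.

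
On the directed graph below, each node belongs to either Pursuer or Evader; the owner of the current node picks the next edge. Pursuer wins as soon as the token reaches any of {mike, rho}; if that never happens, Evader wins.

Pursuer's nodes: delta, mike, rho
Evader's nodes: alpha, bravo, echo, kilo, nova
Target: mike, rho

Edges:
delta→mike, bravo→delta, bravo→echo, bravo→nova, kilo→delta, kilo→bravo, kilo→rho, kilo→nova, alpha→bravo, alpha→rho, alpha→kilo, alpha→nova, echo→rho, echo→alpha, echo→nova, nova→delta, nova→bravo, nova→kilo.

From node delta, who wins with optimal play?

A0 = {mike, rho}
A1: add {delta} — delta (Pursuer) has delta→mike.
A2 = A1; e.g. bravo (Evader) can still go to echo. Fixed point.
delta ∈ A1, so Pursuer can force the target.

Pursuer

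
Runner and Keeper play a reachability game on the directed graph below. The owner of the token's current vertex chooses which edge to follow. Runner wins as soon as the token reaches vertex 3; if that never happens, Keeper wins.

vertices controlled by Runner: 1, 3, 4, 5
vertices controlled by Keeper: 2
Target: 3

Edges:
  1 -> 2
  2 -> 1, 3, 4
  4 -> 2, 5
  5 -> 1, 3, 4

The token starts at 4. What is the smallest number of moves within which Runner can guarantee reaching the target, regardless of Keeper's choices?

2

A0 = {3}
A1: add {5} — 5 (Runner) has 5→3.
A2: add {4} — 4 (Runner) has 4→5.
A3 = A2; e.g. 1 (Runner) has no edge into A2. Fixed point.
4 enters the attractor at level 2, so Runner can force the target in 2 moves from there.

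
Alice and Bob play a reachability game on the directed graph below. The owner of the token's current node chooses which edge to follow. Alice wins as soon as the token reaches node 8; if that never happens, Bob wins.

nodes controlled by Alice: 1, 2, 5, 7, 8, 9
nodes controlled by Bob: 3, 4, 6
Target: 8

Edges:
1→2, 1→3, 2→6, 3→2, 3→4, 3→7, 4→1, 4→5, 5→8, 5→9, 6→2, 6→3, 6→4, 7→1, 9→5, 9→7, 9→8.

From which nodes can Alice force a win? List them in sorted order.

5, 8, 9

A0 = {8}
A1: add {5, 9} — 5 (Alice) has 5→8; 9 (Alice) has 9→8.
A2 = A1; e.g. 1 (Alice) has no edge into A1. Fixed point.
Alice's winning region = {5, 8, 9}.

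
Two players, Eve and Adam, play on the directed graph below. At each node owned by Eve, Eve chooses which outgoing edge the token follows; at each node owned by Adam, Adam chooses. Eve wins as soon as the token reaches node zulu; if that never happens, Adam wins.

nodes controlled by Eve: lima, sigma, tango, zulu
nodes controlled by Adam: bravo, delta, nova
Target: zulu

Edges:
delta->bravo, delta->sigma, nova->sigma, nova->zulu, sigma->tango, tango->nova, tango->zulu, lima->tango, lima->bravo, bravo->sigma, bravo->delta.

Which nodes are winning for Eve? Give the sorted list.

A0 = {zulu}
A1: add {tango} — tango (Eve) has tango→zulu.
A2: add {lima, sigma} — sigma (Eve) has sigma→tango; lima (Eve) has lima→tango.
A3: add {nova} — nova (Adam): all of {sigma, zulu} already in.
A4 = A3; e.g. bravo (Adam) can still go to delta. Fixed point.
Eve's winning region = {lima, nova, sigma, tango, zulu}.

lima, nova, sigma, tango, zulu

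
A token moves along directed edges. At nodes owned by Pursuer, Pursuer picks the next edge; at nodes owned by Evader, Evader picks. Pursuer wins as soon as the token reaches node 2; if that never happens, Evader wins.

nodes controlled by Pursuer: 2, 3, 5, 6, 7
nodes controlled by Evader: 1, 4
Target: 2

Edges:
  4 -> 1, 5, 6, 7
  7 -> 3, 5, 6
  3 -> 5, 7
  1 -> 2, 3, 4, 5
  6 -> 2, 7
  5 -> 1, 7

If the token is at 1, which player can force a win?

Evader

A0 = {2}
A1: add {6} — 6 (Pursuer) has 6→2.
A2: add {7} — 7 (Pursuer) has 7→6.
A3: add {3, 5} — 3 (Pursuer) has 3→7; 5 (Pursuer) has 5→7.
A4 = A3; e.g. 1 (Evader) can still go to 4. Fixed point.
1 never enters the attractor, so Evader can avoid the target forever.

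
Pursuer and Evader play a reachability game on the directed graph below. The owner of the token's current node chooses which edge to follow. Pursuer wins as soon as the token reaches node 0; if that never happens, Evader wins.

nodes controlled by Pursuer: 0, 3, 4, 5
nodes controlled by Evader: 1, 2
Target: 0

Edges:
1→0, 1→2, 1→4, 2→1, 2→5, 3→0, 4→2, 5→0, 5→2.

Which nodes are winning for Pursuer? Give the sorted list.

A0 = {0}
A1: add {3, 5} — 3 (Pursuer) has 3→0; 5 (Pursuer) has 5→0.
A2 = A1; e.g. 1 (Evader) can still go to 2. Fixed point.
Pursuer's winning region = {0, 3, 5}.

0, 3, 5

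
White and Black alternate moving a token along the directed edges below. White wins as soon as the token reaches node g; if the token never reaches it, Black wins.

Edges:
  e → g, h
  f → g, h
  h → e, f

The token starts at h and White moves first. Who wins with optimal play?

Black

Track states (vertex, player-to-move).
A0 = {(g,White), (g,Black)}
A1: add {(e,White), (f,White)}.
A2: add {(h,Black)}.
A3 = A2; e.g. (e,Black) stays out. (h,White) never enters ⇒ Black avoids the target.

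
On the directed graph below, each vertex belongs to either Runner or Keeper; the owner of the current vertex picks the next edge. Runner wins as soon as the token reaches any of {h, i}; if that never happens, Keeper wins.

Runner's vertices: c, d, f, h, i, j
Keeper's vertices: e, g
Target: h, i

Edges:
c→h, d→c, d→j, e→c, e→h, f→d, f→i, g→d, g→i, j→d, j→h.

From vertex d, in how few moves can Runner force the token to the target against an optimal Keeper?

2

A0 = {h, i}
A1: add {c, f, j} — c (Runner) has c→h; f (Runner) has f→i; j (Runner) has j→h.
A2: add {d, e} — d (Runner) has d→c; e (Keeper): all of {c, h} already in.
d enters the attractor at level 2, so Runner can force the target in 2 moves from there.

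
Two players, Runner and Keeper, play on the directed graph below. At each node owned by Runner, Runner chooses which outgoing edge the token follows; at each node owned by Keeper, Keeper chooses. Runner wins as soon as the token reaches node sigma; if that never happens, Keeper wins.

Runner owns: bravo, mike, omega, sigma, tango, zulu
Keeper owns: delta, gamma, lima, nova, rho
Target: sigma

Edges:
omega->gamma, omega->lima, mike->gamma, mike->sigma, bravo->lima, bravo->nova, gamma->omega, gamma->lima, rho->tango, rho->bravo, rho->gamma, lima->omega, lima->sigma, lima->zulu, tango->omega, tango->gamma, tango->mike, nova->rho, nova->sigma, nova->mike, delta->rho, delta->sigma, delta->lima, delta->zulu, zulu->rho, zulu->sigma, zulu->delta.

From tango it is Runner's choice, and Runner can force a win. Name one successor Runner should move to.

mike

A0 = {sigma}
A1: add {mike, zulu} — zulu (Runner) has zulu→sigma; mike (Runner) has mike→sigma.
A2: add {tango} — tango (Runner) has tango→mike.
A3 = A2; e.g. omega (Runner) has no edge into A2. Fixed point.
From tango, successor mike is in the attractor (rank 1); the other successors gamma, omega are not.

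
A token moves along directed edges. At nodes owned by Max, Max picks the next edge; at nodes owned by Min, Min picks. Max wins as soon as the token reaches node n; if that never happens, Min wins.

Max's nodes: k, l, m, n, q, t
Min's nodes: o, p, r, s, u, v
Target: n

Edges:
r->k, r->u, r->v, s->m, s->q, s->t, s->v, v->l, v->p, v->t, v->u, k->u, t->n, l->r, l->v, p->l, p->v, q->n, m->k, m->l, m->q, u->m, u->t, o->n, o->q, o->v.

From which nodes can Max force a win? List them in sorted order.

A0 = {n}
A1: add {q, t} — q (Max) has q→n; t (Max) has t→n.
A2: add {m} — m (Max) has m→q.
A3: add {u} — u (Min): all of {m, t} already in.
A4: add {k} — k (Max) has k→u.
A5 = A4; e.g. l (Max) has no edge into A4. Fixed point.
Max's winning region = {k, m, n, q, t, u}.

k, m, n, q, t, u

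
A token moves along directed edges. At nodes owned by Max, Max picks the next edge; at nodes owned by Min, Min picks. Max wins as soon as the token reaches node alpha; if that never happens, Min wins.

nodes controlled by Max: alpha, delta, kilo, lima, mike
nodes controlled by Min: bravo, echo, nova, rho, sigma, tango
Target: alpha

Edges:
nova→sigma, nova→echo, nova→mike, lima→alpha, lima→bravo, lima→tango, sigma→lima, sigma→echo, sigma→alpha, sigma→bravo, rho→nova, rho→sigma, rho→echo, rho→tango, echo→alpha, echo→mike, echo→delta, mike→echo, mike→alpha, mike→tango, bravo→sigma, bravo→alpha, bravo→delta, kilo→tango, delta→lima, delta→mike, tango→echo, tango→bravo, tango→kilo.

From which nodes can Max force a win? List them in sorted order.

alpha, delta, echo, lima, mike

A0 = {alpha}
A1: add {lima, mike} — lima (Max) has lima→alpha; mike (Max) has mike→alpha.
A2: add {delta} — delta (Max) has delta→lima.
A3: add {echo} — echo (Min): all of {alpha, mike, delta} already in.
A4 = A3; e.g. nova (Min) can still go to sigma. Fixed point.
Max's winning region = {alpha, delta, echo, lima, mike}.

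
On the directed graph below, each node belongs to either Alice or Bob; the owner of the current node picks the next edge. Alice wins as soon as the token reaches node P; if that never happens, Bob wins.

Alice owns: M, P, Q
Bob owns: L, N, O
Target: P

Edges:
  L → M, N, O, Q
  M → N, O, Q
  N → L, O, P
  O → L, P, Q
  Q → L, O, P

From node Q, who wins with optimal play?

A0 = {P}
A1: add {Q} — Q (Alice) has Q→P.
Q ∈ A1, so Alice can force the target.

Alice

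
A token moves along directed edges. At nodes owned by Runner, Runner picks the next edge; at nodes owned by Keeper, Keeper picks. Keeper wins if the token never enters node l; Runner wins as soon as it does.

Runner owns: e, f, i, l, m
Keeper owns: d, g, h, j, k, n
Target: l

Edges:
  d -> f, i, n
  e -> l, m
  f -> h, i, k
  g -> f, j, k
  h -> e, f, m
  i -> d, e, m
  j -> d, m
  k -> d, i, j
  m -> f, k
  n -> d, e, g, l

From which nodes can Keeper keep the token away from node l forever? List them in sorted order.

d, g, j, k, n

A0 = {l}
A1: add {e} — e (Runner) has e→l.
A2: add {i} — i (Runner) has i→e.
A3: add {f} — f (Runner) has f→i.
A4: add {m} — m (Runner) has m→f.
A5: add {h} — h (Keeper): all of {e, f, m} already in.
A6 = A5; e.g. d (Keeper) can still go to n. Fixed point.
Runner's attractor = {e, f, h, i, l, m}; Keeper avoids the target exactly from the complement.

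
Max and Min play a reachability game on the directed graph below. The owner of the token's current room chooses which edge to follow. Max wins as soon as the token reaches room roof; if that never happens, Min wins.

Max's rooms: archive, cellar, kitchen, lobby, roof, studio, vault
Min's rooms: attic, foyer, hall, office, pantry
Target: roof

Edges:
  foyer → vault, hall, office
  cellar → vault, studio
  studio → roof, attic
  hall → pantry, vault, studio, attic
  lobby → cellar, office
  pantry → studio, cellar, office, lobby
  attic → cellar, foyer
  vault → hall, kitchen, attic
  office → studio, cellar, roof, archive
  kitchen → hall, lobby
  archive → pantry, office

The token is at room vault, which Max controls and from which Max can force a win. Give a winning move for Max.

A0 = {roof}
A1: add {studio} — studio (Max) has studio→roof.
A2: add {cellar} — cellar (Max) has cellar→studio.
A3: add {lobby} — lobby (Max) has lobby→cellar.
A4: add {kitchen} — kitchen (Max) has kitchen→lobby.
A5: add {vault} — vault (Max) has vault→kitchen.
A6 = A5; e.g. pantry (Min) can still go to office. Fixed point.
From vault, successor kitchen is in the attractor (rank 4); the other successors attic, hall are not.

kitchen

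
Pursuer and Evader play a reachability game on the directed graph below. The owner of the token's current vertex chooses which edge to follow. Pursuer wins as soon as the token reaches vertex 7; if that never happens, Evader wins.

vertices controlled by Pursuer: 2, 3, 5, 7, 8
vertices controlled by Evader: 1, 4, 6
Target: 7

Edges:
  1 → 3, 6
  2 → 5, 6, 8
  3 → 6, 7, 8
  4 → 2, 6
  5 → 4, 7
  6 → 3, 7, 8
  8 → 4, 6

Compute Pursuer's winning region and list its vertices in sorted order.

A0 = {7}
A1: add {3, 5} — 3 (Pursuer) has 3→7; 5 (Pursuer) has 5→7.
A2: add {2} — 2 (Pursuer) has 2→5.
A3 = A2; e.g. 1 (Evader) can still go to 6. Fixed point.
Pursuer's winning region = {2, 3, 5, 7}.

2, 3, 5, 7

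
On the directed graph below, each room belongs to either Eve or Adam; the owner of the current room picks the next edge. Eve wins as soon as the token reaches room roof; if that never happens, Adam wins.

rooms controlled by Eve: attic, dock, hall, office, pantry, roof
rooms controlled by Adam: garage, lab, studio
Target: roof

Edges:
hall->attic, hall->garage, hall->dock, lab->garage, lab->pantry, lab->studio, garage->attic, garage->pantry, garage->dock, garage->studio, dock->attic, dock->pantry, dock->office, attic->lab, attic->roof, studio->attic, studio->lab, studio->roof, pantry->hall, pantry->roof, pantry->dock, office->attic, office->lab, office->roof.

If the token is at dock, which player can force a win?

A0 = {roof}
A1: add {attic, office, pantry} — attic (Eve) has attic→roof; pantry (Eve) has pantry→roof; office (Eve) has office→roof.
A2: add {dock, hall} — hall (Eve) has hall→attic; dock (Eve) has dock→attic.
A3 = A2; e.g. garage (Adam) can still go to studio. Fixed point.
dock ∈ A2, so Eve can force the target.

Eve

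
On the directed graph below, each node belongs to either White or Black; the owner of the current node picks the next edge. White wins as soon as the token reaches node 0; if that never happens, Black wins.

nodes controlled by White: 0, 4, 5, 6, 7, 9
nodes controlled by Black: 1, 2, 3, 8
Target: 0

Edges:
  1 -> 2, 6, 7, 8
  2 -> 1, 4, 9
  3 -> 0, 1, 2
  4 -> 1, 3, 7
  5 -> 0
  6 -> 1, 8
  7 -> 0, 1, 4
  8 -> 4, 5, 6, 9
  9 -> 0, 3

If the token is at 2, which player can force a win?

A0 = {0}
A1: add {5, 7, 9} — 5 (White) has 5→0; 7 (White) has 7→0; 9 (White) has 9→0.
A2: add {4} — 4 (White) has 4→7.
A3 = A2; e.g. 1 (Black) can still go to 2. Fixed point.
2 never enters the attractor, so Black can avoid the target forever.

Black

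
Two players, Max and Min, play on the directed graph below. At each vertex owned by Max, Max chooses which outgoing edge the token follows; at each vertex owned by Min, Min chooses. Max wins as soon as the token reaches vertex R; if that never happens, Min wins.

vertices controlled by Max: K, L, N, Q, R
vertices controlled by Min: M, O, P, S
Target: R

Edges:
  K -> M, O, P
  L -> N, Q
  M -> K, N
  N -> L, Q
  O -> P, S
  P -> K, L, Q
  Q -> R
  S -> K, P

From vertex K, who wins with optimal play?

Min

A0 = {R}
A1: add {Q} — Q (Max) has Q→R.
A2: add {L, N} — L (Max) has L→Q; N (Max) has N→Q.
A3 = A2; e.g. K (Max) has no edge into A2. Fixed point.
K never enters the attractor, so Min can avoid the target forever.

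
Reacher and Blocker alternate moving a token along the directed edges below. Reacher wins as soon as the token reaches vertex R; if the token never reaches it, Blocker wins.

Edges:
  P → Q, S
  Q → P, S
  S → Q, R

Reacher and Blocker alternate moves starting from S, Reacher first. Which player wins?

Reacher

Track states (vertex, player-to-move).
A0 = {(R,Reacher), (R,Blocker)}
A1: add {(S,Reacher)}.
(S,Reacher) ∈ A1 ⇒ Reacher forces the target.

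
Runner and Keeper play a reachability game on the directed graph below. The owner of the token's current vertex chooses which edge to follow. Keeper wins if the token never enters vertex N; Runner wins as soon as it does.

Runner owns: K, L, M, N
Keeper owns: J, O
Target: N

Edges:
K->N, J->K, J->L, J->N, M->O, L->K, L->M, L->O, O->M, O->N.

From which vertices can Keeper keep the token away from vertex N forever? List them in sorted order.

A0 = {N}
A1: add {K} — K (Runner) has K→N.
A2: add {L} — L (Runner) has L→K.
A3: add {J} — J (Keeper): all of {K, L, N} already in.
A4 = A3; e.g. M (Runner) has no edge into A3. Fixed point.
Runner's attractor = {J, K, L, N}; Keeper avoids the target exactly from the complement.

M, O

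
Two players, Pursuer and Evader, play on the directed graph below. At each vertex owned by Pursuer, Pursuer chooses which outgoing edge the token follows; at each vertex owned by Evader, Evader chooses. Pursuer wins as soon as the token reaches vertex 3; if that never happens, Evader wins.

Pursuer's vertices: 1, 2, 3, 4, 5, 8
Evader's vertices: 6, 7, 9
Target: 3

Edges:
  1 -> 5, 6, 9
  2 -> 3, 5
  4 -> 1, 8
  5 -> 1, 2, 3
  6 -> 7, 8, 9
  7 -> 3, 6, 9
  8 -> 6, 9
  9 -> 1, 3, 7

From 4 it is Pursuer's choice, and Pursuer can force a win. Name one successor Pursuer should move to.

1

A0 = {3}
A1: add {2, 5} — 2 (Pursuer) has 2→3; 5 (Pursuer) has 5→3.
A2: add {1} — 1 (Pursuer) has 1→5.
A3: add {4} — 4 (Pursuer) has 4→1.
A4 = A3; e.g. 6 (Evader) can still go to 7. Fixed point.
From 4, successor 1 is in the attractor (rank 2); the other successor 8 is not.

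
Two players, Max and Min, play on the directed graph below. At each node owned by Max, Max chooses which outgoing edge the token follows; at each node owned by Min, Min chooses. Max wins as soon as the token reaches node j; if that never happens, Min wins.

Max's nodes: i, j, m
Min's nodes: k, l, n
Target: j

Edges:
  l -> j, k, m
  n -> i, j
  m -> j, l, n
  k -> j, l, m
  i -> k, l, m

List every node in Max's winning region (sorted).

A0 = {j}
A1: add {m} — m (Max) has m→j.
A2: add {i} — i (Max) has i→m.
A3: add {n} — n (Min): all of {i, j} already in.
A4 = A3; e.g. k (Min) can still go to l. Fixed point.
Max's winning region = {i, j, m, n}.

i, j, m, n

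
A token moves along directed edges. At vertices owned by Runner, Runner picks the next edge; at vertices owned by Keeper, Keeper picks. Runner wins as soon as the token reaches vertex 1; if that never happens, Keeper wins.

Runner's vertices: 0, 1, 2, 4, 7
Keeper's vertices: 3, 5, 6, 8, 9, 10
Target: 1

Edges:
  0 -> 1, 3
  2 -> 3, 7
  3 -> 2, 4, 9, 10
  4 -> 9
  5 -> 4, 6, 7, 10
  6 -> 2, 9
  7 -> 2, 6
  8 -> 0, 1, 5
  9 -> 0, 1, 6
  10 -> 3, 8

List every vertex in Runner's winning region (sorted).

0, 1

A0 = {1}
A1: add {0} — 0 (Runner) has 0→1.
A2 = A1; e.g. 2 (Runner) has no edge into A1. Fixed point.
Runner's winning region = {0, 1}.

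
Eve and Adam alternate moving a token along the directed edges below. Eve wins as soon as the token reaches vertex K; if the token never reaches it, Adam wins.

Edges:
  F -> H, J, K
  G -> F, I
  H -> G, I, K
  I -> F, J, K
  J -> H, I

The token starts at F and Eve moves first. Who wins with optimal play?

Eve

Track states (vertex, player-to-move).
A0 = {(K,Eve), (K,Adam)}
A1: add {(F,Eve), (H,Eve), (I,Eve)}.
(F,Eve) ∈ A1 ⇒ Eve forces the target.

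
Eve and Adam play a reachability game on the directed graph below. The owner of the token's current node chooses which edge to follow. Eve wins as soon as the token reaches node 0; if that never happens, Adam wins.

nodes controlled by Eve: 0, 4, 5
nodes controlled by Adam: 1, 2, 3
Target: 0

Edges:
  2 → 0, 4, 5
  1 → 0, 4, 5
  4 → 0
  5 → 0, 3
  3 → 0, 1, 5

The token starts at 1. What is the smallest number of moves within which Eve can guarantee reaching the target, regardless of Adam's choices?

A0 = {0}
A1: add {4, 5} — 4 (Eve) has 4→0; 5 (Eve) has 5→0.
A2: add {1, 2} — 1 (Adam): all of {0, 4, 5} already in; 2 (Adam): all of {0, 4, 5} already in.
1 enters the attractor at level 2, so Eve can force the target in 2 moves from there.

2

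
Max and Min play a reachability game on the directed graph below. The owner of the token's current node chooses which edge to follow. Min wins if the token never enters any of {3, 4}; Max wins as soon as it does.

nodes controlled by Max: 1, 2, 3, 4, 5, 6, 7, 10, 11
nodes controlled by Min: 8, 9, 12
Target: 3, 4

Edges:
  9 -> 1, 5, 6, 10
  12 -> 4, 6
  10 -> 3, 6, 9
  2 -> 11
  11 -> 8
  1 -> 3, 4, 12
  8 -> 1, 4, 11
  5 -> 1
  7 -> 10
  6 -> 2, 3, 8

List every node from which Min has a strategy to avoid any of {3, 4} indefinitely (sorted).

2, 8, 11

A0 = {3, 4}
A1: add {1, 6, 10} — 1 (Max) has 1→3; 6 (Max) has 6→3; 10 (Max) has 10→3.
A2: add {5, 7, 12} — 5 (Max) has 5→1; 7 (Max) has 7→10; 12 (Min): all of {4, 6} already in.
A3: add {9} — 9 (Min): all of {1, 5, 6, 10} already in.
A4 = A3; e.g. 2 (Max) has no edge into A3. Fixed point.
Max's attractor = {1, 3, 4, 5, 6, 7, 9, 10, 12}; Min avoids the target exactly from the complement.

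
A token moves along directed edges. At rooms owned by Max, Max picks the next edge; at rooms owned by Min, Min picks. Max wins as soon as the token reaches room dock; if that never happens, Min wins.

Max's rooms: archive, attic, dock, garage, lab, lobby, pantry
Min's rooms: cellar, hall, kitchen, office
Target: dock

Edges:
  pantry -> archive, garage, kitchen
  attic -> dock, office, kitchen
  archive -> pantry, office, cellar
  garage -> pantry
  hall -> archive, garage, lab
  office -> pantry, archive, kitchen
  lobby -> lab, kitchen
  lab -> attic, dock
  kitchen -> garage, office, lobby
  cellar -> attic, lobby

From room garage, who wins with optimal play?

Max

A0 = {dock}
A1: add {attic, lab} — attic (Max) has attic→dock; lab (Max) has lab→dock.
A2: add {lobby} — lobby (Max) has lobby→lab.
A3: add {cellar} — cellar (Min): all of {attic, lobby} already in.
A4: add {archive} — archive (Max) has archive→cellar.
A5: add {pantry} — pantry (Max) has pantry→archive.
A6: add {garage} — garage (Max) has garage→pantry.
garage ∈ A6, so Max can force the target.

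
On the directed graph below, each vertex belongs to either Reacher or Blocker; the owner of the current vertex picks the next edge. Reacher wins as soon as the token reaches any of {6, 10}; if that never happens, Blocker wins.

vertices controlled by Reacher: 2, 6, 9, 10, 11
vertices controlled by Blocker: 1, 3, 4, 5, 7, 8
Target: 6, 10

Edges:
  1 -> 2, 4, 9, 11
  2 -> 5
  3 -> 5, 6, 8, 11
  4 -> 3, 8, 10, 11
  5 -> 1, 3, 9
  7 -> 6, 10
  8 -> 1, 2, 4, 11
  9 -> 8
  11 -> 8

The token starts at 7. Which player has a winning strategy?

A0 = {6, 10}
A1: add {7} — 7 (Blocker): all of {6, 10} already in.
A2 = A1; e.g. 1 (Blocker) can still go to 2. Fixed point.
7 ∈ A1, so Reacher can force the target.

Reacher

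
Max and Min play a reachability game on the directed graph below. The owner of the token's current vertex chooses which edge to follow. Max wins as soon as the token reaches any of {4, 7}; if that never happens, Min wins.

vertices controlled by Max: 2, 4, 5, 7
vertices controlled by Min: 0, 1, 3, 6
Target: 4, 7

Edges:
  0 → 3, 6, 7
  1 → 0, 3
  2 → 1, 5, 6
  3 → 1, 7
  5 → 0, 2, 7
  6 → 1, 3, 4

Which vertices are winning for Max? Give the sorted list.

A0 = {4, 7}
A1: add {5} — 5 (Max) has 5→7.
A2: add {2} — 2 (Max) has 2→5.
A3 = A2; e.g. 0 (Min) can still go to 3. Fixed point.
Max's winning region = {2, 4, 5, 7}.

2, 4, 5, 7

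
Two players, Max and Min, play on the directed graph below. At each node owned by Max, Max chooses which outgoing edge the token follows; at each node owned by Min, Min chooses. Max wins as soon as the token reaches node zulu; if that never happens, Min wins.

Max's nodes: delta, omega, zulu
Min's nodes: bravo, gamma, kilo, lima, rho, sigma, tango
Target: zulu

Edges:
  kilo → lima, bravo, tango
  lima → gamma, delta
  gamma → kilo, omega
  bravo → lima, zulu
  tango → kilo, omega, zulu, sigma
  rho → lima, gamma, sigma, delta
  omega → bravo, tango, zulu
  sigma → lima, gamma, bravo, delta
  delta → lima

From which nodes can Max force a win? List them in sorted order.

omega, zulu

A0 = {zulu}
A1: add {omega} — omega (Max) has omega→zulu.
A2 = A1; e.g. kilo (Min) can still go to lima. Fixed point.
Max's winning region = {omega, zulu}.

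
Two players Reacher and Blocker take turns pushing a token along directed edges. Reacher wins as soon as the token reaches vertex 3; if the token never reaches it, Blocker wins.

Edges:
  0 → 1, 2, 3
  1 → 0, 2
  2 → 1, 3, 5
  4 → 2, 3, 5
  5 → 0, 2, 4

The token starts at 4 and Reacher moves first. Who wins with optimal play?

Reacher

Track states (vertex, player-to-move).
A0 = {(3,Reacher), (3,Blocker)}
A1: add {(0,Reacher), (2,Reacher), (4,Reacher)}.
(4,Reacher) ∈ A1 ⇒ Reacher forces the target.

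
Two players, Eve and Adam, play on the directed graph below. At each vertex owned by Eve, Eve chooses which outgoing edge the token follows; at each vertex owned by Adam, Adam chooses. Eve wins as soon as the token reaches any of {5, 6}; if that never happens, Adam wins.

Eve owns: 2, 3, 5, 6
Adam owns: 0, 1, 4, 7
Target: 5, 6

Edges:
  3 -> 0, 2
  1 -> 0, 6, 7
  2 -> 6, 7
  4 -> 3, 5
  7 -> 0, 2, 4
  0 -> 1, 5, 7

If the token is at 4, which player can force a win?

A0 = {5, 6}
A1: add {2} — 2 (Eve) has 2→6.
A2: add {3} — 3 (Eve) has 3→2.
A3: add {4} — 4 (Adam): all of {3, 5} already in.
A4 = A3; e.g. 0 (Adam) can still go to 1. Fixed point.
4 ∈ A3, so Eve can force the target.

Eve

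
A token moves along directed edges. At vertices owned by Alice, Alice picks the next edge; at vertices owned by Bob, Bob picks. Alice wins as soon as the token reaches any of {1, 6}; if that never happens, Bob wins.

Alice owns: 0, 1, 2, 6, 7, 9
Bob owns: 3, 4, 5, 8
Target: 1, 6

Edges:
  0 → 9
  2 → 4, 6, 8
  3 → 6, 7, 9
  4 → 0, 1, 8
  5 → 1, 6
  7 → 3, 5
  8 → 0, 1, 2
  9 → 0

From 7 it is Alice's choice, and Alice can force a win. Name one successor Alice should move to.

5

A0 = {1, 6}
A1: add {2, 5} — 2 (Alice) has 2→6; 5 (Bob): all of {1, 6} already in.
A2: add {7} — 7 (Alice) has 7→5.
A3 = A2; e.g. 0 (Alice) has no edge into A2. Fixed point.
From 7, successor 5 is in the attractor (rank 1); the other successor 3 is not.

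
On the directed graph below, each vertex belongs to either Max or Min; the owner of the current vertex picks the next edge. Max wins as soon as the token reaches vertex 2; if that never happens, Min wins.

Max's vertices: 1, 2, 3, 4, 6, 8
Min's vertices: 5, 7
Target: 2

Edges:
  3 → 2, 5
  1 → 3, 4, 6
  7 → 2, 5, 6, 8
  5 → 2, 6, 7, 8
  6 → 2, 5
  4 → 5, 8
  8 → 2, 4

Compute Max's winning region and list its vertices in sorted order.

A0 = {2}
A1: add {3, 6, 8} — 3 (Max) has 3→2; 6 (Max) has 6→2; 8 (Max) has 8→2.
A2: add {1, 4} — 1 (Max) has 1→3; 4 (Max) has 4→8.
A3 = A2; e.g. 5 (Min) can still go to 7. Fixed point.
Max's winning region = {1, 2, 3, 4, 6, 8}.

1, 2, 3, 4, 6, 8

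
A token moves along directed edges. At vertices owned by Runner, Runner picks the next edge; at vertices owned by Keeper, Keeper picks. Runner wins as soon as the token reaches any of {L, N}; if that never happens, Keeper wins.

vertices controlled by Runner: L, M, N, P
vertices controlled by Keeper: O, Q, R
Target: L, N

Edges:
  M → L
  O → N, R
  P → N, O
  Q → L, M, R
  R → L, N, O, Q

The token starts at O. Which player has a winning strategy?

Keeper

A0 = {L, N}
A1: add {M, P} — M (Runner) has M→L; P (Runner) has P→N.
A2 = A1; e.g. O (Keeper) can still go to R. Fixed point.
O never enters the attractor, so Keeper can avoid the target forever.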